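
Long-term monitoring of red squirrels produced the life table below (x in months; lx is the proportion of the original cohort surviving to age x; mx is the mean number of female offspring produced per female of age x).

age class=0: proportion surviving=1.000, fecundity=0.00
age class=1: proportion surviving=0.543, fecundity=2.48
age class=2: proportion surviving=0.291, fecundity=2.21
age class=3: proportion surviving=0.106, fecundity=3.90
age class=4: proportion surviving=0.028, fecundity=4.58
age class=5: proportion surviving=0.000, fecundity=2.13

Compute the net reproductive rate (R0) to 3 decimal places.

2.531

lx·mx by age: 0, 1.34664, 0.64311, 0.4134, 0.12824, 0
R0 = Σ lx·mx = 2.53139 → 2.531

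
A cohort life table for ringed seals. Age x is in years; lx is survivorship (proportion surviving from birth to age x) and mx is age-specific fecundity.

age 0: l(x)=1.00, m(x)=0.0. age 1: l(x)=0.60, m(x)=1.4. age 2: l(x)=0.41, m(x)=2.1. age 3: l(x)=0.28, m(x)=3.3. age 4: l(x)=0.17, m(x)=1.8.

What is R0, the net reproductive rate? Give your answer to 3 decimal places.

lx·mx by age: 0, 0.84, 0.861, 0.924, 0.306
R0 = Σ lx·mx = 2.931 → 2.931

2.931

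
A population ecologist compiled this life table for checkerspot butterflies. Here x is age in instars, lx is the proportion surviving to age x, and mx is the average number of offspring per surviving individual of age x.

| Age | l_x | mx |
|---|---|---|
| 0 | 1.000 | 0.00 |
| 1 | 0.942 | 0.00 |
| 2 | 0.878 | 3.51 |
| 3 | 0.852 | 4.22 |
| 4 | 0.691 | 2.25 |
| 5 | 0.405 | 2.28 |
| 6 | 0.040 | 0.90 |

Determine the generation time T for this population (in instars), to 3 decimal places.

3.047

lx·mx: 0, 0, 3.08178, 3.59544, 1.55475, 0.9234, 0.036 → R0 = 9.19137
x·lx·mx: 0, 0, 6.16356, 10.78632, 6.219, 4.617, 0.216 → Σ = 28.00188
T = 28.00188 / 9.19137 = 3.04654… → 3.047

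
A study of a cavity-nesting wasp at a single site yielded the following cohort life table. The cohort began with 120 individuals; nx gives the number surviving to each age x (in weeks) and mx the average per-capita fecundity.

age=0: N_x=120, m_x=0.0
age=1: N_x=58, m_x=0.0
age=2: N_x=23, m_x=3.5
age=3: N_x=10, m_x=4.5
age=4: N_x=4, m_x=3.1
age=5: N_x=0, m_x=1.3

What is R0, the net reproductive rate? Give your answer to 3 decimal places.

lx = nx/n0 = nx/120: 1, 0.48333…, 0.19167…, 0.08333…, 0.03333…, 0
lx·mx by age: 0, 0, 0.670833…, 0.375…, 0.103333…, 0
R0 = Σ lx·mx = 1.149167… → 1.149

1.149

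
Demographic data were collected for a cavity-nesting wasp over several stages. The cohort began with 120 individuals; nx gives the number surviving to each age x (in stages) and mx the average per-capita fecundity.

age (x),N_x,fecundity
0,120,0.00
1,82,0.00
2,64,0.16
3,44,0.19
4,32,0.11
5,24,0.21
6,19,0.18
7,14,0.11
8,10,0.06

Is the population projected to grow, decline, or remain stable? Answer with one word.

lx = nx/n0 = nx/120: 1, 0.68333…, 0.53333…, 0.36667…, 0.26667…, 0.2, 0.15833…, 0.11667…, 0.08333…
R0 = Σ lx·mx = 0 + 0 + 0.085333… + 0.069667… + 0.029333… + 0.042 + 0.0285… + 0.012833… + 0.005… = 0.272667…
R0 < 1, so the population is declining.

declining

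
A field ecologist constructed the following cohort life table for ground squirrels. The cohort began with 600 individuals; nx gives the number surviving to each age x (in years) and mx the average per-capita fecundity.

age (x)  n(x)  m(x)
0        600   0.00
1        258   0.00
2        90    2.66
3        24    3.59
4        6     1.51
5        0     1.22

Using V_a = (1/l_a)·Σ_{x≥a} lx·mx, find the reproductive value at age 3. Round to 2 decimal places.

3.97

lx = nx/n0 = nx/600: 1, 0.43, 0.15, 0.04, 0.01, 0
lx·mx for x ≥ 3: 0.1436, 0.0151, 0 → sum = 0.1587
V_3 = 0.1587 / l_3 = 0.1587 / 0.04 = 3.9675 → 3.97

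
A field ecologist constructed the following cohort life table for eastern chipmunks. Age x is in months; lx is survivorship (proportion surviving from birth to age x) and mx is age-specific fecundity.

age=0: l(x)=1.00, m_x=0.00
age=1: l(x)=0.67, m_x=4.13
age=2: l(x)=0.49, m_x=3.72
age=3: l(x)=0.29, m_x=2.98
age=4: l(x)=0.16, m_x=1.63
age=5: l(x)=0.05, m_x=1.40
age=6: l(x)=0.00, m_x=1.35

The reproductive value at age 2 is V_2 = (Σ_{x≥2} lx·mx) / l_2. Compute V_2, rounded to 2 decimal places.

6.16

lx·mx for x ≥ 2: 1.8228, 0.8642, 0.2608, 0.07, 0 → sum = 3.0178
V_2 = 3.0178 / l_2 = 3.0178 / 0.49 = 6.158776… → 6.16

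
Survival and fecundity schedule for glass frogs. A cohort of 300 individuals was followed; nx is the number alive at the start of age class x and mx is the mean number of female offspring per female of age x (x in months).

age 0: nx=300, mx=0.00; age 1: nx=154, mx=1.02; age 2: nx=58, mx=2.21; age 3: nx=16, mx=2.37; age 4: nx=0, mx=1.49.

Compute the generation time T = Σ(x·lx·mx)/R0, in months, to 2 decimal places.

1.63

lx = nx/n0 = nx/300: 1, 0.51333…, 0.19333…, 0.05333…, 0
lx·mx: 0, 0.5236…, 0.427267…, 0.1264…, 0 → R0 = 1.077267…
x·lx·mx: 0, 0.5236…, 0.854533…, 0.3792…, 0 → Σ = 1.757333…
T = 1.757333… / 1.077267… = 1.631289… → 1.63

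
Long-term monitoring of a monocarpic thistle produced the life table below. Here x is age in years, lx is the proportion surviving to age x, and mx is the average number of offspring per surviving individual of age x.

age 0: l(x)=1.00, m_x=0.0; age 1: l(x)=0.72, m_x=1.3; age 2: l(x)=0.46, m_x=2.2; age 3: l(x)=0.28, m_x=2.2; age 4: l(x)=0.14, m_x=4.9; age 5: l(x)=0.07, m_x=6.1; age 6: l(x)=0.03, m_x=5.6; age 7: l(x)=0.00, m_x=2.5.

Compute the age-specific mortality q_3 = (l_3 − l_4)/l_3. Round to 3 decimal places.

0.500

q_3 = (l_3 − l_4) / l_3 = (0.28 − 0.14) / 0.28
     = 0.14 / 0.28 = 0.5 → 0.500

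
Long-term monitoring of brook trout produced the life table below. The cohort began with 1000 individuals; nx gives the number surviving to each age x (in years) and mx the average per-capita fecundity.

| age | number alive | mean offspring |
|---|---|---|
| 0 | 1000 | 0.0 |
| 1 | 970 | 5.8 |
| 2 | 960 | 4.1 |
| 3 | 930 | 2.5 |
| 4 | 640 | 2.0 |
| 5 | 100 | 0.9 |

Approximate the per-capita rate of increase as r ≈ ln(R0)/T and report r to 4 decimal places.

lx = nx/n0 = nx/1000: 1, 0.97, 0.96, 0.93, 0.64, 0.1
R0 = Σ lx·mx = 0 + 5.626 + 3.936 + 2.325 + 1.28 + 0.09 = 13.257
Σ x·lx·mx = 26.043; T = 26.043/13.257 = 1.96447…
r ≈ ln(R0)/T = ln(13.257)/1.96447… = 1.315634… → 1.3156

1.3156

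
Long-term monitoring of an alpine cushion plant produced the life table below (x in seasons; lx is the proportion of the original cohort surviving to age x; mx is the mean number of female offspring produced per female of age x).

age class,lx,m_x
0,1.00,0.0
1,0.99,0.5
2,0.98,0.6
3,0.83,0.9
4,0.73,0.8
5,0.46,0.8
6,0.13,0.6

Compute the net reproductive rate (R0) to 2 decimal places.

lx·mx by age: 0, 0.495, 0.588, 0.747, 0.584, 0.368, 0.078
R0 = Σ lx·mx = 2.86 → 2.86

2.86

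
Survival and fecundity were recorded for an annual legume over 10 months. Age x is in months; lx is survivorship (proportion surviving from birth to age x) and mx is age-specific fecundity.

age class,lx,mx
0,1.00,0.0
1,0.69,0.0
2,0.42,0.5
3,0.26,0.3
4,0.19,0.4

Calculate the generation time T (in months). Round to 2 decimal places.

lx·mx: 0, 0, 0.21, 0.078, 0.076 → R0 = 0.364
x·lx·mx: 0, 0, 0.42, 0.234, 0.304 → Σ = 0.958
T = 0.958 / 0.364 = 2.631868… → 2.63

2.63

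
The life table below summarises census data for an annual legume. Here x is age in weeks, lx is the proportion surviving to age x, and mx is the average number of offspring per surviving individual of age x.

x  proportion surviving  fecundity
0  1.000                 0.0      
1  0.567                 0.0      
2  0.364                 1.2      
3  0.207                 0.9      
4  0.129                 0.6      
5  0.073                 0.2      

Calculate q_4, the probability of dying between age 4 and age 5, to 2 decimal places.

q_4 = (l_4 − l_5) / l_4 = (0.129 − 0.073) / 0.129
     = 0.056 / 0.129 = 0.434109… → 0.43

0.43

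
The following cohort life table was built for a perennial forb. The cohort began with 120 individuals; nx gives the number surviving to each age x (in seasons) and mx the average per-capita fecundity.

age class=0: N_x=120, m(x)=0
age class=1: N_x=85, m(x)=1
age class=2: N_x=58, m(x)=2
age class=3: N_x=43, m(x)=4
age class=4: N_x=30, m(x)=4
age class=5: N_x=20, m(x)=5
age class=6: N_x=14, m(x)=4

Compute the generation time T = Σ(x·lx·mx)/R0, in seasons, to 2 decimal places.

lx = nx/n0 = nx/120: 1, 0.70833…, 0.48333…, 0.35833…, 0.25, 0.16667…, 0.11667…
lx·mx: 0, 0.708333…, 0.966667…, 1.433333…, 1, 0.833333…, 0.466667… → R0 = 5.408333…
x·lx·mx: 0, 0.708333…, 1.933333…, 4.3…, 4, 4.166667…, 2.8… → Σ = 17.908333…
T = 17.908333… / 5.408333… = 3.311248… → 3.31

3.31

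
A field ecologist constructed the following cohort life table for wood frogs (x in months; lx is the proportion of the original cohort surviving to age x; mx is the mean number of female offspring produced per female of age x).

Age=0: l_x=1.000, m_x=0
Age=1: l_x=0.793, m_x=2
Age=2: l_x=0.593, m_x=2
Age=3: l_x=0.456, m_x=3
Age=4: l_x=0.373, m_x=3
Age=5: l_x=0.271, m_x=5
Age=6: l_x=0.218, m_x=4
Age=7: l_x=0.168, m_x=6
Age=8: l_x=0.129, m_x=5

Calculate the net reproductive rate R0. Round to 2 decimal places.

lx·mx by age: 0, 1.586, 1.186, 1.368, 1.119, 1.355, 0.872, 1.008, 0.645
R0 = Σ lx·mx = 9.139 → 9.14

9.14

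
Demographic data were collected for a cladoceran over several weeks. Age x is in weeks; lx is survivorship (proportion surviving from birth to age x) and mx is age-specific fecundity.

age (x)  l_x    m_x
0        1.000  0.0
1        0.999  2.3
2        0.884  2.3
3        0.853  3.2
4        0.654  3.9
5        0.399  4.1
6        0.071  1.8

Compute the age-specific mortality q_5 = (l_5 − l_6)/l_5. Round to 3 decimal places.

q_5 = (l_5 − l_6) / l_5 = (0.399 − 0.071) / 0.399
     = 0.328 / 0.399 = 0.822055… → 0.822

0.822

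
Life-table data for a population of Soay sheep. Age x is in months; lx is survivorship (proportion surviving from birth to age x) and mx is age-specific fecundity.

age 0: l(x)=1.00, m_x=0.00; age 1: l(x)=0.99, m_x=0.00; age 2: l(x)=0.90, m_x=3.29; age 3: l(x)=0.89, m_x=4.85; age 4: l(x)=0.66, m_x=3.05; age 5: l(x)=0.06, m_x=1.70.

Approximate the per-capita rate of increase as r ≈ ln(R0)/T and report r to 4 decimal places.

R0 = Σ lx·mx = 0 + 0 + 2.961 + 4.3165 + 2.013 + 0.102 = 9.3925
Σ x·lx·mx = 27.4335; T = 27.4335/9.3925 = 2.92079…
r ≈ ln(R0)/T = ln(9.3925)/2.92079… = 0.766886… → 0.7669

0.7669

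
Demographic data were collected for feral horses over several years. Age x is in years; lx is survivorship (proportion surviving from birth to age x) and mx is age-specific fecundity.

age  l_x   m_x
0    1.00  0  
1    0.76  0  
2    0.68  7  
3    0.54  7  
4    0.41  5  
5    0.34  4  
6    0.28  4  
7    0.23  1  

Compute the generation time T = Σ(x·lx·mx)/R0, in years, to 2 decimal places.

3.32

lx·mx: 0, 0, 4.76, 3.78, 2.05, 1.36, 1.12, 0.23 → R0 = 13.3
x·lx·mx: 0, 0, 9.52, 11.34, 8.2, 6.8, 6.72, 1.61 → Σ = 44.19
T = 44.19 / 13.3 = 3.322556… → 3.32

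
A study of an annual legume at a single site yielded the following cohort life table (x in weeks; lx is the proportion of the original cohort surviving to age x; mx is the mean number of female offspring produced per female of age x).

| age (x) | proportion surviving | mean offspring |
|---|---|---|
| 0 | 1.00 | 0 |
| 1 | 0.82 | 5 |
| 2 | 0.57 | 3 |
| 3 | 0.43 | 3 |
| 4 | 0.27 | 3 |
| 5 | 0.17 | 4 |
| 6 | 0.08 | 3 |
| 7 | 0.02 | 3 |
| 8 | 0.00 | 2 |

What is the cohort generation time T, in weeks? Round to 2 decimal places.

2.24

lx·mx: 0, 4.1, 1.71, 1.29, 0.81, 0.68, 0.24, 0.06, 0 → R0 = 8.89
x·lx·mx: 0, 4.1, 3.42, 3.87, 3.24, 3.4, 1.44, 0.42, 0 → Σ = 19.89
T = 19.89 / 8.89 = 2.237345… → 2.24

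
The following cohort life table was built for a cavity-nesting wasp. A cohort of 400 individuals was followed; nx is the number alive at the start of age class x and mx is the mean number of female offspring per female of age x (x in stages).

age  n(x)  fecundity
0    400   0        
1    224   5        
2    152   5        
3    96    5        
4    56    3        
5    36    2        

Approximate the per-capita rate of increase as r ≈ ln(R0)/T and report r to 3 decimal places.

lx = nx/n0 = nx/400: 1, 0.56, 0.38, 0.24, 0.14, 0.09
R0 = Σ lx·mx = 0 + 2.8 + 1.9 + 1.2 + 0.42 + 0.18 = 6.5
Σ x·lx·mx = 12.78; T = 12.78/6.5 = 1.96615…
r ≈ ln(R0)/T = ln(6.5)/1.96615… = 0.95201… → 0.952

0.952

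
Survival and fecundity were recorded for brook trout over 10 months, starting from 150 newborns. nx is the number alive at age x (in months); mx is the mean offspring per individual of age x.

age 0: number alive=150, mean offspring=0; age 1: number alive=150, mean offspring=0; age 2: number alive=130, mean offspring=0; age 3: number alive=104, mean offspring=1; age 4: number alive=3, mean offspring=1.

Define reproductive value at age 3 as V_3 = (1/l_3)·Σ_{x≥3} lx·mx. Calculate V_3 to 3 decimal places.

1.029

lx = nx/n0 = nx/150: 1, 1, 0.86667…, 0.69333…, 0.02
lx·mx for x ≥ 3: 0.693333…, 0.02 → sum = 0.713333…
V_3 = 0.713333… / l_3 = 0.713333… / 0.693333… = 1.028846… → 1.029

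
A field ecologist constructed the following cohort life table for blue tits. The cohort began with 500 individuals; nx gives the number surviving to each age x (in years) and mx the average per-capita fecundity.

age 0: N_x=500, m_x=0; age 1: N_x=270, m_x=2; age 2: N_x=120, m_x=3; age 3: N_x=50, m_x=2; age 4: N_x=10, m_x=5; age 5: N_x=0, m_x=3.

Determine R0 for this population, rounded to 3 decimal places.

2.100

lx = nx/n0 = nx/500: 1, 0.54, 0.24, 0.1, 0.02, 0
lx·mx by age: 0, 1.08, 0.72, 0.2, 0.1, 0
R0 = Σ lx·mx = 2.1 → 2.100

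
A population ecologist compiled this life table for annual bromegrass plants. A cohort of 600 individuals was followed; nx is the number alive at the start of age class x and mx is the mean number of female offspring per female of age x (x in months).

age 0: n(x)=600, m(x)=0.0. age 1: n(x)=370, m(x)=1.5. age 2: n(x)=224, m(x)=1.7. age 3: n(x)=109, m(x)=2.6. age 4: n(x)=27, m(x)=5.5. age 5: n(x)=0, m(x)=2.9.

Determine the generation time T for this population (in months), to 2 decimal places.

lx = nx/n0 = nx/600: 1, 0.61667…, 0.37333…, 0.18167…, 0.045, 0
lx·mx: 0, 0.925…, 0.634667…, 0.472333…, 0.2475, 0 → R0 = 2.2795…
x·lx·mx: 0, 0.925…, 1.269333…, 1.417…, 0.99, 0 → Σ = 4.601333…
T = 4.601333… / 2.2795… = 2.018571… → 2.02

2.02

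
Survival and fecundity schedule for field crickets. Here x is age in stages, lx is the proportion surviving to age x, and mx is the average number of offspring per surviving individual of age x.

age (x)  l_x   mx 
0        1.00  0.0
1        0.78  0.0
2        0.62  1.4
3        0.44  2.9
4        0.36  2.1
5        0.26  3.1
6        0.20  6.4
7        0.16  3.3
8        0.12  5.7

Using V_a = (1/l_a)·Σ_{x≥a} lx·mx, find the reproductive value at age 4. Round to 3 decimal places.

11.261

lx·mx for x ≥ 4: 0.756, 0.806, 1.28, 0.528, 0.684 → sum = 4.054
V_4 = 4.054 / l_4 = 4.054 / 0.36 = 11.261111… → 11.261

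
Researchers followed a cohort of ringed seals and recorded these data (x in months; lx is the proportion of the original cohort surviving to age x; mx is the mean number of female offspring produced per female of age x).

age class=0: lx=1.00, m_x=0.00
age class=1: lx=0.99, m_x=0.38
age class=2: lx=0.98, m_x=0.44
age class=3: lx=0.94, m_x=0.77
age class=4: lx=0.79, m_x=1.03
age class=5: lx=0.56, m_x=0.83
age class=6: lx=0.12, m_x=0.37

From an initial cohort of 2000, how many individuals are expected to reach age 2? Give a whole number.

Expected survivors = N0 · l_2 = 2000 × 0.98 = 1960 → 1960

1960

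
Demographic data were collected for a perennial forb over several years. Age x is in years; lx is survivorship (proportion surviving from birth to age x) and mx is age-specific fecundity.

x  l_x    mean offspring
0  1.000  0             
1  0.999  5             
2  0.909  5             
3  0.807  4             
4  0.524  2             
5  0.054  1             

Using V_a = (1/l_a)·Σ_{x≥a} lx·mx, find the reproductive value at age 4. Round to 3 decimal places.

2.103

lx·mx for x ≥ 4: 1.048, 0.054 → sum = 1.102
V_4 = 1.102 / l_4 = 1.102 / 0.524 = 2.103053… → 2.103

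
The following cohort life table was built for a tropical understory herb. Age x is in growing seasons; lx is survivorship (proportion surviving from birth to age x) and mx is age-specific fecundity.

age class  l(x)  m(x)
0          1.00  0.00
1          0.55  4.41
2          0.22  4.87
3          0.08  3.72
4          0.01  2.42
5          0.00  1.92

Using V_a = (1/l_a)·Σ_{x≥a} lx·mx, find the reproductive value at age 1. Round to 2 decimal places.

6.94

lx·mx for x ≥ 1: 2.4255, 1.0714, 0.2976, 0.0242, 0 → sum = 3.8187
V_1 = 3.8187 / l_1 = 3.8187 / 0.55 = 6.943091… → 6.94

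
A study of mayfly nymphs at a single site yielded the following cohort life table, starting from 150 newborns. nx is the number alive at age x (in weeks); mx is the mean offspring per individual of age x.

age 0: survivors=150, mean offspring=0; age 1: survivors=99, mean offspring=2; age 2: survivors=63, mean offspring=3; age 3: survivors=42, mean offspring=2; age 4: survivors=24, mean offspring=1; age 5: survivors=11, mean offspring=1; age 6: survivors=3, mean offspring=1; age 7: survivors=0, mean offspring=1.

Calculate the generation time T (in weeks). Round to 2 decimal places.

lx = nx/n0 = nx/150: 1, 0.66, 0.42, 0.28, 0.16, 0.07333…, 0.02, 0
lx·mx: 0, 1.32, 1.26, 0.56, 0.16, 0.073333…, 0.02, 0 → R0 = 3.393333…
x·lx·mx: 0, 1.32, 2.52, 1.68, 0.64, 0.366667…, 0.12, 0 → Σ = 6.646667…
T = 6.646667… / 3.393333… = 1.958743… → 1.96

1.96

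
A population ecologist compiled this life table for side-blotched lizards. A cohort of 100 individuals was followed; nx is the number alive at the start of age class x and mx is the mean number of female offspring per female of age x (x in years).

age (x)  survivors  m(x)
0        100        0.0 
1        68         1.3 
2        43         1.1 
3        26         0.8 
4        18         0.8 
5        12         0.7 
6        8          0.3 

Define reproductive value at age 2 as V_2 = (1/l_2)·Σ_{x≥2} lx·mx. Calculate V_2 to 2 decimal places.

2.17

lx = nx/n0 = nx/100: 1, 0.68, 0.43, 0.26, 0.18, 0.12, 0.08
lx·mx for x ≥ 2: 0.473, 0.208, 0.144, 0.084, 0.024 → sum = 0.933
V_2 = 0.933 / l_2 = 0.933 / 0.43 = 2.169767… → 2.17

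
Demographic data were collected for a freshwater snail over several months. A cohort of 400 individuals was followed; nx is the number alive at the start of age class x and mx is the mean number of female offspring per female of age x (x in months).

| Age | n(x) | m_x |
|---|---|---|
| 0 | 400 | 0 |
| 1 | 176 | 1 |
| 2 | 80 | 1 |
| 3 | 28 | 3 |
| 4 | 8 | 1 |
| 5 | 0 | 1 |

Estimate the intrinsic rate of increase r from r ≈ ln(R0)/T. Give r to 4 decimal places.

-0.0782

lx = nx/n0 = nx/400: 1, 0.44, 0.2, 0.07, 0.02, 0
R0 = Σ lx·mx = 0 + 0.44 + 0.2 + 0.21 + 0.02 + 0 = 0.87
Σ x·lx·mx = 1.55; T = 1.55/0.87 = 1.78161…
r ≈ ln(R0)/T = ln(0.87)/1.78161… = -0.078166… → -0.0782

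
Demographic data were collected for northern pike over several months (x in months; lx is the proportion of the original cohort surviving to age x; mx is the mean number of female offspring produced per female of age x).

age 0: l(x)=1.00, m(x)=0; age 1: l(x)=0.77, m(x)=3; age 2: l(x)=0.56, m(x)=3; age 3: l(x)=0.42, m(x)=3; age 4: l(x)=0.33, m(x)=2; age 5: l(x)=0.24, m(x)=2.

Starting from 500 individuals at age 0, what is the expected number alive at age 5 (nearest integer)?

120

Expected survivors = N0 · l_5 = 500 × 0.24 = 120 → 120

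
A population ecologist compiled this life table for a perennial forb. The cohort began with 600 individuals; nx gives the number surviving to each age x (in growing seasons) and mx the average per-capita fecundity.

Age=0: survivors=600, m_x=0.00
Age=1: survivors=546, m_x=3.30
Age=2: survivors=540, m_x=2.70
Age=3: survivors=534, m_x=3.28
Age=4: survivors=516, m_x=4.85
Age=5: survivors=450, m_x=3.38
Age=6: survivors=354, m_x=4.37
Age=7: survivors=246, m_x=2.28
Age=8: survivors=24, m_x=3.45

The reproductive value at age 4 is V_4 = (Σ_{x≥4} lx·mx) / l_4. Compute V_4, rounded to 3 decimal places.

12.043

lx = nx/n0 = nx/600: 1, 0.91, 0.9, 0.89, 0.86, 0.75, 0.59, 0.41, 0.04
lx·mx for x ≥ 4: 4.171, 2.535, 2.5783, 0.9348, 0.138 → sum = 10.3571
V_4 = 10.3571 / l_4 = 10.3571 / 0.86 = 12.04314… → 12.043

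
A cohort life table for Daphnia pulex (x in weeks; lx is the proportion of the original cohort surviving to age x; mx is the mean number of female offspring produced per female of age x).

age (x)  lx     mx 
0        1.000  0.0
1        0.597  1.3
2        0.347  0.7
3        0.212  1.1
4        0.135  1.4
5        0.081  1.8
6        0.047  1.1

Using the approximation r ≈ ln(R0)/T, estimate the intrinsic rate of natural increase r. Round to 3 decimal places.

R0 = Σ lx·mx = 0 + 0.7761 + 0.2429 + 0.2332 + 0.189 + 0.1458 + 0.0517 = 1.6387
Σ x·lx·mx = 3.7567; T = 3.7567/1.6387 = 2.29249…
r ≈ ln(R0)/T = ln(1.6387)/2.29249… = 0.21544… → 0.215

0.215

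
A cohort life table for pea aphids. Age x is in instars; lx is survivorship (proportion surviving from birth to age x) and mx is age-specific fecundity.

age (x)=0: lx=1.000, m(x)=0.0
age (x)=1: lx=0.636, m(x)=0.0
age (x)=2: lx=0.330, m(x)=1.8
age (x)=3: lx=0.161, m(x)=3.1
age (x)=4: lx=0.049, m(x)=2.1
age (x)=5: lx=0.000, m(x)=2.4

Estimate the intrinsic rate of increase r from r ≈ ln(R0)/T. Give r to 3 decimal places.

R0 = Σ lx·mx = 0 + 0 + 0.594 + 0.4991 + 0.1029 + 0 = 1.196
Σ x·lx·mx = 3.0969; T = 3.0969/1.196 = 2.58938…
r ≈ ln(R0)/T = ln(1.196)/2.58938… = 0.06912… → 0.069

0.069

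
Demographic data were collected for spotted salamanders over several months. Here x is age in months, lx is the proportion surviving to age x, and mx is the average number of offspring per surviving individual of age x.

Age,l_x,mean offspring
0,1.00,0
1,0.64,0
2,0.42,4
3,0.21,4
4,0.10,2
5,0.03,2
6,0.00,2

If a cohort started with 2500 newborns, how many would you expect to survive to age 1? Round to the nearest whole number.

Expected survivors = N0 · l_1 = 2500 × 0.64 = 1600 → 1600

1600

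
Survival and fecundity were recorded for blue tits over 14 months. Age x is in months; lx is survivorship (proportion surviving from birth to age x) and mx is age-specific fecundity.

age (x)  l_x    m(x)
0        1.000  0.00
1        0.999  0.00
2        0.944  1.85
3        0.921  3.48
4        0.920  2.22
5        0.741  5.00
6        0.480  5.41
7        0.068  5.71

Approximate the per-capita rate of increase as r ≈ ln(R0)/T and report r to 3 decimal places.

R0 = Σ lx·mx = 0 + 0 + 1.7464 + 3.20508 + 2.0424 + 3.705 + 2.5968 + 0.38828 = 13.68396
Σ x·lx·mx = 58.1014; T = 58.1014/13.68396 = 4.24595…
r ≈ ln(R0)/T = ln(13.68396)/4.24595… = 0.61617… → 0.616

0.616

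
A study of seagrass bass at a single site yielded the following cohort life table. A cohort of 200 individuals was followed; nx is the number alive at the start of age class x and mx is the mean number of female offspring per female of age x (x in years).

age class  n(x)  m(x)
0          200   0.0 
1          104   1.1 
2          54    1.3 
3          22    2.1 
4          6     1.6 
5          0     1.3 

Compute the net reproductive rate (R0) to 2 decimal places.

lx = nx/n0 = nx/200: 1, 0.52, 0.27, 0.11, 0.03, 0
lx·mx by age: 0, 0.572, 0.351, 0.231, 0.048, 0
R0 = Σ lx·mx = 1.202 → 1.20

1.20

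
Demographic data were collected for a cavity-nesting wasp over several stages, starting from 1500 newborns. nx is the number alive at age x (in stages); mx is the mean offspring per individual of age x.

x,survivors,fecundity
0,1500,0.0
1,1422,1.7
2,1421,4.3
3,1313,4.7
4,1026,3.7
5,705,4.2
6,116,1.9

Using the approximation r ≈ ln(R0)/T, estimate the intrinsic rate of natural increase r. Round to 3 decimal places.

lx = nx/n0 = nx/1500: 1, 0.948, 0.94733…, 0.87533…, 0.684, 0.47, 0.07733…
R0 = Σ lx·mx = 0 + 1.6116 + 4.07353… + 4.11407… + 2.5308 + 1.974 + 0.14693… = 14.450933…
Σ x·lx·mx = 42.975667…; T = 42.975667…/14.450933… = 2.9739…
r ≈ ln(R0)/T = ln(14.450933…)/2.9739… = 0.89807… → 0.898

0.898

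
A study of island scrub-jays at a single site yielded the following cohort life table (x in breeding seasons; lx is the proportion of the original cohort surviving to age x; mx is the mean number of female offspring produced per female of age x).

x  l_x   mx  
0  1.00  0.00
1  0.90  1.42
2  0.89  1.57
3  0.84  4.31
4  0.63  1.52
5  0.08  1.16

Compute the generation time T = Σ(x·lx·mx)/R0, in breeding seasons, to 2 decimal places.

2.62

lx·mx: 0, 1.278, 1.3973, 3.6204, 0.9576, 0.0928 → R0 = 7.3461
x·lx·mx: 0, 1.278, 2.7946, 10.8612, 3.8304, 0.464 → Σ = 19.2282
T = 19.2282 / 7.3461 = 2.61747… → 2.62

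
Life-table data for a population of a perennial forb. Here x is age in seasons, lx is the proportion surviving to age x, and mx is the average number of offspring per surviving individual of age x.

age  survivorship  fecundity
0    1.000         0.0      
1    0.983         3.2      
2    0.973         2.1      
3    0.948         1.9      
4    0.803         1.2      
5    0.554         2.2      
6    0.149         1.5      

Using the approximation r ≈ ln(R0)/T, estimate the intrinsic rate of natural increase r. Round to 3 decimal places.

R0 = Σ lx·mx = 0 + 3.1456 + 2.0433 + 1.8012 + 0.9636 + 1.2188 + 0.2235 = 9.396
Σ x·lx·mx = 23.9252; T = 23.9252/9.396 = 2.54632…
r ≈ ln(R0)/T = ln(9.396)/2.54632… = 0.87981… → 0.880

0.880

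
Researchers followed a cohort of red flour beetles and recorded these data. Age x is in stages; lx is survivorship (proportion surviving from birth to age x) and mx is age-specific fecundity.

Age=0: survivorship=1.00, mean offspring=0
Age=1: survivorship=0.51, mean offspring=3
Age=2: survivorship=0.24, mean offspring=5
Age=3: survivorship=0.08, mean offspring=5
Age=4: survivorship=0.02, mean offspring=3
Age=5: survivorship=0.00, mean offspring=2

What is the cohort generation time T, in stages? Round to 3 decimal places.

lx·mx: 0, 1.53, 1.2, 0.4, 0.06, 0 → R0 = 3.19
x·lx·mx: 0, 1.53, 2.4, 1.2, 0.24, 0 → Σ = 5.37
T = 5.37 / 3.19 = 1.683386… → 1.683

1.683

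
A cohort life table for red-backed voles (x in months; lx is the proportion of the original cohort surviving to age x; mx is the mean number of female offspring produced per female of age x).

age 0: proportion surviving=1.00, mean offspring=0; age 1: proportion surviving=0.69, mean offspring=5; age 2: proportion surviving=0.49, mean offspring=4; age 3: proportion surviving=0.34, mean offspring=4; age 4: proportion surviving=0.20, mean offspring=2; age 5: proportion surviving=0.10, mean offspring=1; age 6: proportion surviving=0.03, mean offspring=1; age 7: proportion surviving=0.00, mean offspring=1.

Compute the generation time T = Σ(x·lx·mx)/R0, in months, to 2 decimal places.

1.88

lx·mx: 0, 3.45, 1.96, 1.36, 0.4, 0.1, 0.03, 0 → R0 = 7.3
x·lx·mx: 0, 3.45, 3.92, 4.08, 1.6, 0.5, 0.18, 0 → Σ = 13.73
T = 13.73 / 7.3 = 1.880822… → 1.88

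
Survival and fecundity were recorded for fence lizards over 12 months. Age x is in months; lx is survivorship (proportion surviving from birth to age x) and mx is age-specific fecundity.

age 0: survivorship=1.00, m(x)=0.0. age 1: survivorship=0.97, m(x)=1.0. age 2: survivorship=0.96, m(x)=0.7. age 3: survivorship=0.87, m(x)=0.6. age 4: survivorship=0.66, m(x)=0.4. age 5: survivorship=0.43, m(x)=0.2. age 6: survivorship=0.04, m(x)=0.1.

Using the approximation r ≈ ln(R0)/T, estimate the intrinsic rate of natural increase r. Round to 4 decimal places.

0.4314

R0 = Σ lx·mx = 0 + 0.97 + 0.672 + 0.522 + 0.264 + 0.086 + 0.004 = 2.518
Σ x·lx·mx = 5.39; T = 5.39/2.518 = 2.14059…
r ≈ ln(R0)/T = ln(2.518)/2.14059… = 0.431407… → 0.4314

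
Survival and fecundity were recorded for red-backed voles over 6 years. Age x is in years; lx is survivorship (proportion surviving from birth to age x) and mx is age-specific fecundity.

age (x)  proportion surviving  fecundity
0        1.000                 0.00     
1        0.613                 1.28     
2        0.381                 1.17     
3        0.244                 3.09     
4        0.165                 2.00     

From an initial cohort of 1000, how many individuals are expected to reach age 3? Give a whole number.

Expected survivors = N0 · l_3 = 1000 × 0.244 = 244 → 244

244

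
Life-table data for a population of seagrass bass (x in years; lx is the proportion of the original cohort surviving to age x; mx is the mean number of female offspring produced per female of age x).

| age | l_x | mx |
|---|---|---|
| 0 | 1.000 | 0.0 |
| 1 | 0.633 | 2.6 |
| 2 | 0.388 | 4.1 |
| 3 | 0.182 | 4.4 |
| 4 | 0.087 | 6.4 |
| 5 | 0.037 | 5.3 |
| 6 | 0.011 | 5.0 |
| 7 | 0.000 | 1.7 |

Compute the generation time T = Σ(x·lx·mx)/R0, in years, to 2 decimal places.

2.22

lx·mx: 0, 1.6458, 1.5908, 0.8008, 0.5568, 0.1961, 0.055, 0 → R0 = 4.8453
x·lx·mx: 0, 1.6458, 3.1816, 2.4024, 2.2272, 0.9805, 0.33, 0 → Σ = 10.7675
T = 10.7675 / 4.8453 = 2.222257… → 2.22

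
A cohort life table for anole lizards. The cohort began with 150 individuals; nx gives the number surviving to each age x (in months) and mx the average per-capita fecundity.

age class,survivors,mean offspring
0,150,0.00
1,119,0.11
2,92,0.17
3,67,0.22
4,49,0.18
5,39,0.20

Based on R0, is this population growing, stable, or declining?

lx = nx/n0 = nx/150: 1, 0.79333…, 0.61333…, 0.44667…, 0.32667…, 0.26
R0 = Σ lx·mx = 0 + 0.087267… + 0.104267… + 0.098267… + 0.0588… + 0.052 = 0.4006…
R0 < 1, so the population is declining.

declining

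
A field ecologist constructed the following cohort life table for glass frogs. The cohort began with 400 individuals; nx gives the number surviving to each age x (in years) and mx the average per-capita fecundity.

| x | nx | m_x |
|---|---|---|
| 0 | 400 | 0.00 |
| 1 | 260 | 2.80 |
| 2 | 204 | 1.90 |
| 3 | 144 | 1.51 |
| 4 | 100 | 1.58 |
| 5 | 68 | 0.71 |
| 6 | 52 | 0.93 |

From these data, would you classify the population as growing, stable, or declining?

lx = nx/n0 = nx/400: 1, 0.65, 0.51, 0.36, 0.25, 0.17, 0.13
R0 = Σ lx·mx = 0 + 1.82 + 0.969 + 0.5436 + 0.395 + 0.1207 + 0.1209 = 3.9692
R0 > 1, so the population is growing.

growing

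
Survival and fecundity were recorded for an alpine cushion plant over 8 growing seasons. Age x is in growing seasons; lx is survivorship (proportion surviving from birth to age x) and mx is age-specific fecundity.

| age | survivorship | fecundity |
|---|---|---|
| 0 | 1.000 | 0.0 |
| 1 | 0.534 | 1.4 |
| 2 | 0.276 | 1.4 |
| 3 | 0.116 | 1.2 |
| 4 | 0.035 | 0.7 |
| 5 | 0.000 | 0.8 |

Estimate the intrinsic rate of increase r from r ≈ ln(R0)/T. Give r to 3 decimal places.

0.166

R0 = Σ lx·mx = 0 + 0.7476 + 0.3864 + 0.1392 + 0.0245 + 0 = 1.2977
Σ x·lx·mx = 2.036; T = 2.036/1.2977 = 1.56893…
r ≈ ln(R0)/T = ln(1.2977)/1.56893… = 0.1661… → 0.166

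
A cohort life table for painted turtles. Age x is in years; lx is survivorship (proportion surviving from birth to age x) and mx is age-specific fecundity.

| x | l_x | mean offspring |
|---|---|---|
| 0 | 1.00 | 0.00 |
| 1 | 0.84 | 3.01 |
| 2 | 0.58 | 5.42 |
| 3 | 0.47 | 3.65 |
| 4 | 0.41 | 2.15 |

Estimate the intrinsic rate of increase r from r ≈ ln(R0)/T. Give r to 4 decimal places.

R0 = Σ lx·mx = 0 + 2.5284 + 3.1436 + 1.7155 + 0.8815 = 8.269
Σ x·lx·mx = 17.4881; T = 17.4881/8.269 = 2.1149…
r ≈ ln(R0)/T = ln(8.269)/2.1149… = 0.998872… → 0.9989

0.9989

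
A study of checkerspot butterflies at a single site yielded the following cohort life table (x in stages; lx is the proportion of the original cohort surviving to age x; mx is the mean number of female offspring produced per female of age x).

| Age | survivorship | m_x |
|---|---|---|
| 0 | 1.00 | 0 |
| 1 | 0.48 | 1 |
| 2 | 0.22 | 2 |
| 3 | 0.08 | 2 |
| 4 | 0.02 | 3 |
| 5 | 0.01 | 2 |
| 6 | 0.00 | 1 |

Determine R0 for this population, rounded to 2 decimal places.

lx·mx by age: 0, 0.48, 0.44, 0.16, 0.06, 0.02, 0
R0 = Σ lx·mx = 1.16 → 1.16

1.16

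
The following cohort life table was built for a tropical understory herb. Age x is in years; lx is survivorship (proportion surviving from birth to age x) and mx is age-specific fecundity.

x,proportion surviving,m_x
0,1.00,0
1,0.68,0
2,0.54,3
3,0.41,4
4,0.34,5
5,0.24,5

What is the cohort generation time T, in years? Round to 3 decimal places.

lx·mx: 0, 0, 1.62, 1.64, 1.7, 1.2 → R0 = 6.16
x·lx·mx: 0, 0, 3.24, 4.92, 6.8, 6 → Σ = 20.96
T = 20.96 / 6.16 = 3.402597… → 3.403

3.403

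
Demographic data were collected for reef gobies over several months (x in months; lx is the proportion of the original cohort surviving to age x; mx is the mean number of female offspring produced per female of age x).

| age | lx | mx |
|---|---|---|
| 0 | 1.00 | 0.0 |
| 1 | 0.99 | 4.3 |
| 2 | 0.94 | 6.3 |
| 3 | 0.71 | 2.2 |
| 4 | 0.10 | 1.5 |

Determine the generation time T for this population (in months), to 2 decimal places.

1.80

lx·mx: 0, 4.257, 5.922, 1.562, 0.15 → R0 = 11.891
x·lx·mx: 0, 4.257, 11.844, 4.686, 0.6 → Σ = 21.387
T = 21.387 / 11.891 = 1.798587… → 1.80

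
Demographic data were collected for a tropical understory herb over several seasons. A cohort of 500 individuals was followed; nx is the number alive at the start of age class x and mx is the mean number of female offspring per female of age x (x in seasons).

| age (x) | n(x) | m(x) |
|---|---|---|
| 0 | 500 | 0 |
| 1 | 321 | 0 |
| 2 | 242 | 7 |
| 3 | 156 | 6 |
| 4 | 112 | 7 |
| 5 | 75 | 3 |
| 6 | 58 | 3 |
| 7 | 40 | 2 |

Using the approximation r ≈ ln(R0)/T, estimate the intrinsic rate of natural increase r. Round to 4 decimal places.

lx = nx/n0 = nx/500: 1, 0.642, 0.484, 0.312, 0.224, 0.15, 0.116, 0.08
R0 = Σ lx·mx = 0 + 0 + 3.388 + 1.872 + 1.568 + 0.45 + 0.348 + 0.16 = 7.786
Σ x·lx·mx = 24.122; T = 24.122/7.786 = 3.09812…
r ≈ ln(R0)/T = ln(7.786)/3.09812… = 0.662442… → 0.6624

0.6624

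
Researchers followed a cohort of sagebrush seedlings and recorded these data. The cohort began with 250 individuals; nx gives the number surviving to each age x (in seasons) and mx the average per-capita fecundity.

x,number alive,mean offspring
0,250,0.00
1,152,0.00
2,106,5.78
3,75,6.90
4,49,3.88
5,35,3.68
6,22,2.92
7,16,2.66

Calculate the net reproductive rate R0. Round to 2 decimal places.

6.22

lx = nx/n0 = nx/250: 1, 0.608, 0.424, 0.3, 0.196, 0.14, 0.088, 0.064
lx·mx by age: 0, 0, 2.45072, 2.07, 0.76048, 0.5152, 0.25696, 0.17024
R0 = Σ lx·mx = 6.2236 → 6.22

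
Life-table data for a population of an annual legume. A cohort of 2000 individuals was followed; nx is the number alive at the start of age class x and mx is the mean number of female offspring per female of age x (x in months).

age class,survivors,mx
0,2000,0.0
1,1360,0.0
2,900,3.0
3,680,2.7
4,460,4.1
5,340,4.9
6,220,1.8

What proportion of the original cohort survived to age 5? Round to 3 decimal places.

0.170

l_5 = n_5/n_0 = 340/2000 = 0.17 → 0.170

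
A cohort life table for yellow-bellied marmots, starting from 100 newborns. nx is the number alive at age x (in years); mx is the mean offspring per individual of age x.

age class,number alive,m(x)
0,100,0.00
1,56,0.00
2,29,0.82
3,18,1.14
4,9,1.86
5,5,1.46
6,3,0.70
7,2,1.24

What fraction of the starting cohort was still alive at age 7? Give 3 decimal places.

0.020

l_7 = n_7/n_0 = 2/100 = 0.02 → 0.020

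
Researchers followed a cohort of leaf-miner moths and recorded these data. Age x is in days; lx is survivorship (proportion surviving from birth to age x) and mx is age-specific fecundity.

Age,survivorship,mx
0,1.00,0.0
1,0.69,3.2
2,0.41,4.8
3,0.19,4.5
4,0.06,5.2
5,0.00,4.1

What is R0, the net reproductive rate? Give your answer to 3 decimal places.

lx·mx by age: 0, 2.208, 1.968, 0.855, 0.312, 0
R0 = Σ lx·mx = 5.343 → 5.343

5.343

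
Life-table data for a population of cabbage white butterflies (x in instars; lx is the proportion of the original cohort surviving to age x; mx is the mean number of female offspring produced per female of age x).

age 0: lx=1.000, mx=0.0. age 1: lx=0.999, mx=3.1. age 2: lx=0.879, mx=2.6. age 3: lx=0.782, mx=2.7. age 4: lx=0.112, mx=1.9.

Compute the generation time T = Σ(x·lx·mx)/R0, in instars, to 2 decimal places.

1.93

lx·mx: 0, 3.0969, 2.2854, 2.1114, 0.2128 → R0 = 7.7065
x·lx·mx: 0, 3.0969, 4.5708, 6.3342, 0.8512 → Σ = 14.8531
T = 14.8531 / 7.7065 = 1.927347… → 1.93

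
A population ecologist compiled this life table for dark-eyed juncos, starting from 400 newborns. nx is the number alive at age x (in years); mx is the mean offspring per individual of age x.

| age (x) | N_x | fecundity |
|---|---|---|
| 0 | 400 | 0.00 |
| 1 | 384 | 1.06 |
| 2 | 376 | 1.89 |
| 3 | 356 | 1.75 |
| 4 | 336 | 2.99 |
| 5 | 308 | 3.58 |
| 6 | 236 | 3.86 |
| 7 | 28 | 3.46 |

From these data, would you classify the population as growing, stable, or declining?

growing

lx = nx/n0 = nx/400: 1, 0.96, 0.94, 0.89, 0.84, 0.77, 0.59, 0.07
R0 = Σ lx·mx = 0 + 1.0176 + 1.7766 + 1.5575 + 2.5116 + 2.7566 + 2.2774 + 0.2422 = 12.1395
R0 > 1, so the population is growing.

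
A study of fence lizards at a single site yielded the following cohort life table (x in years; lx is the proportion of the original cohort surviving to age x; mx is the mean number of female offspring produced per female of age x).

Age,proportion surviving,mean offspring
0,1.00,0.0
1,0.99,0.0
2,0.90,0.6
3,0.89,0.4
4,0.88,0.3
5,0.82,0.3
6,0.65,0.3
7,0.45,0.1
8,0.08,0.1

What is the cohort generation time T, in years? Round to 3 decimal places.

3.617

lx·mx: 0, 0, 0.54, 0.356, 0.264, 0.246, 0.195, 0.045, 0.008 → R0 = 1.654
x·lx·mx: 0, 0, 1.08, 1.068, 1.056, 1.23, 1.17, 0.315, 0.064 → Σ = 5.983
T = 5.983 / 1.654 = 3.617291… → 3.617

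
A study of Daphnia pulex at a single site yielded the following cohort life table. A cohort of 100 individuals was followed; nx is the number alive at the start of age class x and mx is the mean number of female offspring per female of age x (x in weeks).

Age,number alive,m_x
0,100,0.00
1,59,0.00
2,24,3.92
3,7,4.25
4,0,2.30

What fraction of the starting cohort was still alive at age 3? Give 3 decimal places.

l_3 = n_3/n_0 = 7/100 = 0.07 → 0.070

0.070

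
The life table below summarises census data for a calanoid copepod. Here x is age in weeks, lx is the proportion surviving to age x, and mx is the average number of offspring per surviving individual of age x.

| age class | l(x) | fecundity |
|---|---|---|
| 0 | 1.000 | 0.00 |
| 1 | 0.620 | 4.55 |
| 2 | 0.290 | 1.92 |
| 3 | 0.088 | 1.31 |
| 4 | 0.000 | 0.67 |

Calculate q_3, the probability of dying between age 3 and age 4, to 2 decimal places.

q_3 = (l_3 − l_4) / l_3 = (0.088 − 0) / 0.088
     = 0.088 / 0.088 = 1 → 1.00

1.00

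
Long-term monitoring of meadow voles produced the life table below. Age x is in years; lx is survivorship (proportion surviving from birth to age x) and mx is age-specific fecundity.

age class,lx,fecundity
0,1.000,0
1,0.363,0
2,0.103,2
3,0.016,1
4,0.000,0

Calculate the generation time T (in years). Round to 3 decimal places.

2.072

lx·mx: 0, 0, 0.206, 0.016, 0 → R0 = 0.222
x·lx·mx: 0, 0, 0.412, 0.048, 0 → Σ = 0.46
T = 0.46 / 0.222 = 2.072072… → 2.072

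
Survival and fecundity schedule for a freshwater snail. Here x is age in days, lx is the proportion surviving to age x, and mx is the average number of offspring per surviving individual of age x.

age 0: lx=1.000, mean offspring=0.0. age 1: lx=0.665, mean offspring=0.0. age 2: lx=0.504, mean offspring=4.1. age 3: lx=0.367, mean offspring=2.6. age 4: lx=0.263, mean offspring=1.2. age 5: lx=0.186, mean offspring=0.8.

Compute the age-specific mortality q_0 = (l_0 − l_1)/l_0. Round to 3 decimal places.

0.335

q_0 = (l_0 − l_1) / l_0 = (1 − 0.665) / 1
     = 0.335 / 1 = 0.335 → 0.335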